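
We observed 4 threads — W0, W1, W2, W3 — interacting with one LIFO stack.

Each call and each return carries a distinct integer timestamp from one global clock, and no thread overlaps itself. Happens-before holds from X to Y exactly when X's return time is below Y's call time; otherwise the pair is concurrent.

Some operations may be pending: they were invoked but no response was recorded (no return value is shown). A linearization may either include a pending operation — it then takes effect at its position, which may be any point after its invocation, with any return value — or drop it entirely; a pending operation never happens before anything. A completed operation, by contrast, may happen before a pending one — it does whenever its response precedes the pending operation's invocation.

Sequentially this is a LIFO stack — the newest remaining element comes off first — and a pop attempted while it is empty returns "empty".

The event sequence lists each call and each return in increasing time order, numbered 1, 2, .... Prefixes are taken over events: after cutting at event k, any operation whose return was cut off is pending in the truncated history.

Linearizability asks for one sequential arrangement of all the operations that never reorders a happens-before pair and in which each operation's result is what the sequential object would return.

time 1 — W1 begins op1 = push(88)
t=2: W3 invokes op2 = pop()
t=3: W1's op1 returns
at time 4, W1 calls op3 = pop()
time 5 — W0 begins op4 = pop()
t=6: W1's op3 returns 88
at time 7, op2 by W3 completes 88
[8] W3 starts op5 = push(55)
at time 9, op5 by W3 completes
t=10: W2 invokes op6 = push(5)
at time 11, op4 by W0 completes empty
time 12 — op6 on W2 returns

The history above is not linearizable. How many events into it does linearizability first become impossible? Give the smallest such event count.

7

one valid order for events 1..6 is op1, op3:
1. op1 push(88), leaving stack <88>
2. op3 pop() → 88, leaving stack <>
include event 7 — op2 responding at 7 — and every candidate order breaks
every completion of the 1 pending operation (op4) was checked; none linearizes
for example op1, op2, op3 (pending dropped) fails at step 3: op3 pop() → 88 is not legal there
for example op1, op3, op2 (pending dropped) fails at step 3: op2 pop() → 88 is not legal there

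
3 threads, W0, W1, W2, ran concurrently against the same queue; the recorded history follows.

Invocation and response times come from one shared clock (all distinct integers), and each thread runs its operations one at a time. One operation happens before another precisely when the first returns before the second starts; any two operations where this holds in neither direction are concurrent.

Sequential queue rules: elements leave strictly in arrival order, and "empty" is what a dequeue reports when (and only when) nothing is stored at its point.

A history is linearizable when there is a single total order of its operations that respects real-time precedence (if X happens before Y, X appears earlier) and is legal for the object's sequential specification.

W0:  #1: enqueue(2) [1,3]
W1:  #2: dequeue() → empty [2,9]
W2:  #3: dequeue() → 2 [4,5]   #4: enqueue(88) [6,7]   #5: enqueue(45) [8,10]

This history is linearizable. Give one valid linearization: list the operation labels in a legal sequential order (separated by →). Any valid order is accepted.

after step 1 (#1 enqueue(2)): queue <2>
after step 2 (#3 dequeue() → 2): queue <>
after step 3 (#2 dequeue() → empty): queue <>
after step 4 (#4 enqueue(88)): queue <88>
after step 5 (#5 enqueue(45)): queue <88,45>

#1 → #3 → #2 → #4 → #5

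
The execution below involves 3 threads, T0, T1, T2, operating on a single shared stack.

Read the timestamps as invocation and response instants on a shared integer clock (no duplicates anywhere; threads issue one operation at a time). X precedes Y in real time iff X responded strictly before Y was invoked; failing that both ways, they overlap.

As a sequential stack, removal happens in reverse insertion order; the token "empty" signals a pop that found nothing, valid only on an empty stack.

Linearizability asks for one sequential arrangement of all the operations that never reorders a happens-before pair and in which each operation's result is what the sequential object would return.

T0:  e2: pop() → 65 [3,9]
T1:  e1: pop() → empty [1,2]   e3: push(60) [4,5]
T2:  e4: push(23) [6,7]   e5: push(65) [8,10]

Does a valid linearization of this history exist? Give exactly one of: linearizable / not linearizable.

linearizable

one valid linearization: e1, e3, e4, e5, e2
1. e1 pop() → empty, leaving stack <>
2. e3 push(60), leaving stack <60>
3. e4 push(23), leaving stack <60,23>
4. e5 push(65), leaving stack <60,23,65>
5. e2 pop() → 65, leaving stack <60,23>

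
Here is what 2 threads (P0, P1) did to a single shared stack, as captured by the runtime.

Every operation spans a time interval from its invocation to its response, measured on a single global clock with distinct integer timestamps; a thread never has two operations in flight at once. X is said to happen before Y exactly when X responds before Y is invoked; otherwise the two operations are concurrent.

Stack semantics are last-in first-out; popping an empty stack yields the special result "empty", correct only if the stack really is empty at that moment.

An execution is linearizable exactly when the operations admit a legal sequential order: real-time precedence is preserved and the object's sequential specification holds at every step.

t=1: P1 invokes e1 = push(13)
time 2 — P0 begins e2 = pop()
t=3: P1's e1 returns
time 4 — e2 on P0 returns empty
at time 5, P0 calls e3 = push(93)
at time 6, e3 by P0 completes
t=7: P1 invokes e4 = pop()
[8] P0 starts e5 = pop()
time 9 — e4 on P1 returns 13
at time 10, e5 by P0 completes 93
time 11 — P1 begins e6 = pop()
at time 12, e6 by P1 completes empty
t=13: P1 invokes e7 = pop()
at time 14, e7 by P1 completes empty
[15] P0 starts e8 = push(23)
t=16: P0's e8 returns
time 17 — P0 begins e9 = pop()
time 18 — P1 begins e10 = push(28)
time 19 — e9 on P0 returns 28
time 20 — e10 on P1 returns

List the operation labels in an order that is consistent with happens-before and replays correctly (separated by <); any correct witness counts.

after step 1 (e2 pop() → empty): stack <>
after step 2 (e1 push(13)): stack <13>
after step 3 (e3 push(93)): stack <13,93>
after step 4 (e5 pop() → 93): stack <13>
after step 5 (e4 pop() → 13): stack <>
after step 6 (e6 pop() → empty): stack <>
after step 7 (e7 pop() → empty): stack <>
after step 8 (e8 push(23)): stack <23>
after step 9 (e10 push(28)): stack <23,28>
after step 10 (e9 pop() → 28): stack <23>

e2 < e1 < e3 < e5 < e4 < e6 < e7 < e8 < e10 < e9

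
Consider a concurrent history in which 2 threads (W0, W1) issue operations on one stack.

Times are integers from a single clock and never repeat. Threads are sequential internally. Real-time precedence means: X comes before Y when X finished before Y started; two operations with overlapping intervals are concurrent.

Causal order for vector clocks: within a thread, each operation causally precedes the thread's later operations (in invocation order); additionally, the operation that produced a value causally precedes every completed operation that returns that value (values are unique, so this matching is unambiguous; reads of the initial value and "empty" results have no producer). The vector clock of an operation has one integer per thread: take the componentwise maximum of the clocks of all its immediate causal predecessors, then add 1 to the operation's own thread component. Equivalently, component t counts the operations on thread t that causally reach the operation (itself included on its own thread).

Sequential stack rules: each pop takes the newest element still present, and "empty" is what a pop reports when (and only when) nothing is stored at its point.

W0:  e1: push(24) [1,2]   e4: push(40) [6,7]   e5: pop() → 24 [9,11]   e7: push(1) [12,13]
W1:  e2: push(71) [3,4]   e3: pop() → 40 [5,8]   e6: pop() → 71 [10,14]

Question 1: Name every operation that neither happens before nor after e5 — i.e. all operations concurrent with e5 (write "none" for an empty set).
e5 runs from 9 to 11; window-overlapping ops are concurrent
e1 [1,2]: before
e2 [3,4]: before
e3 [5,8]: before
e4 [6,7]: before
e6 [10,14]: concurrent
e7 [12,13]: after

e6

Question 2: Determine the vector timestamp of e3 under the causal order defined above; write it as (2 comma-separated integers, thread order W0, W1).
root op e2, invoked 3: fresh clock plus W1's own tick → (0, 1)
root op e1, invoked 1: fresh clock plus W0's own tick → (1, 0)
e4 (invocation 6): componentwise max over VC(e1)=(1, 0), +1 at W0, giving (2, 0)
e5 (invocation 9): componentwise max over VC(e1)=(1, 0), VC(e4)=(2, 0), +1 at W0, giving (3, 0)
e3 (invocation 5): componentwise max over VC(e2)=(0, 1), VC(e4)=(2, 0), +1 at W1, giving (2, 2)
e7 (invocation 12): componentwise max over VC(e5)=(3, 0), +1 at W0, giving (4, 0)
e6 (invocation 10): componentwise max over VC(e2)=(0, 1), VC(e3)=(2, 2), +1 at W1, giving (2, 3)
target: VC(e3) = (2, 2)

(2, 2)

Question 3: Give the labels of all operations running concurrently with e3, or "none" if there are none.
e3 spans [5,8]; an op avoiding the whole window 5..8 is ordered, any other is concurrent
e1 [1,2]: before
e2 [3,4]: before
e4 [6,7]: concurrent
e5 [9,11]: after
e6 [10,14]: after
e7 [12,13]: after

e4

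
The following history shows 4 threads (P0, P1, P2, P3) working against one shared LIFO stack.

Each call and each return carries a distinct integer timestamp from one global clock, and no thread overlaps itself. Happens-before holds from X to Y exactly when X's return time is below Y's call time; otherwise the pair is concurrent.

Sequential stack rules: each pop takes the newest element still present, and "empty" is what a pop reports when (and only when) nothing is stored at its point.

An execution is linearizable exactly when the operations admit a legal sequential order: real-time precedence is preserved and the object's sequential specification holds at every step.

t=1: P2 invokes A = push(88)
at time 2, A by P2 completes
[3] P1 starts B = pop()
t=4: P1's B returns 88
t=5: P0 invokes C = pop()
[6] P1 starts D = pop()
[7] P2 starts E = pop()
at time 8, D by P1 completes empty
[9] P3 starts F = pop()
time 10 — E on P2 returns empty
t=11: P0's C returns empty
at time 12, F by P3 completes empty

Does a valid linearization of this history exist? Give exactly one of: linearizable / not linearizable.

a witness: A, B, C, D, E, F
1. A push(88), leaving stack <88>
2. B pop() → 88, leaving stack <>
3. C pop() → empty, leaving stack <>
4. D pop() → empty, leaving stack <>
5. E pop() → empty, leaving stack <>
6. F pop() → empty, leaving stack <>

linearizable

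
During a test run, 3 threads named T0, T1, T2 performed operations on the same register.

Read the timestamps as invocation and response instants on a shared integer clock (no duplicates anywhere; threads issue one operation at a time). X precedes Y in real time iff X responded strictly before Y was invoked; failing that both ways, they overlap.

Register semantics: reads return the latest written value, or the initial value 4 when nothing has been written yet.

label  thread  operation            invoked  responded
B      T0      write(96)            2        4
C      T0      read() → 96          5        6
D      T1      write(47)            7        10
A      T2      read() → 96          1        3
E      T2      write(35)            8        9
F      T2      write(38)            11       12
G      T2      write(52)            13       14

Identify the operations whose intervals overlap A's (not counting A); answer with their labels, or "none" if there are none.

A spans [1,3]: anything still running between times 1 and 3 counts as concurrent
B [2,4]: concurrent
C [5,6]: after
D [7,10]: after
E [8,9]: after
F [11,12]: after
G [13,14]: after

B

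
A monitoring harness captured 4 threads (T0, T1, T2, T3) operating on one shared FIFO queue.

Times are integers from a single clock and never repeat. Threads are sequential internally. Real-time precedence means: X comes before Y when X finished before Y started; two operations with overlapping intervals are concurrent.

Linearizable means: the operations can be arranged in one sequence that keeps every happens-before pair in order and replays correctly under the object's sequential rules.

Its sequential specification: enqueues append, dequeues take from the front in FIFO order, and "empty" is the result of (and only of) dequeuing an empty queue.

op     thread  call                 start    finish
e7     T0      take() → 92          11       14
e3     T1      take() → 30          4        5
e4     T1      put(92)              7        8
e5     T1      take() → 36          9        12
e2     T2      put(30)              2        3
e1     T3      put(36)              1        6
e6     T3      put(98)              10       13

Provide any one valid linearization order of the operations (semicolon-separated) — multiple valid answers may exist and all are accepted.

e2; e1; e3; e4; e5; e6; e7

1. e2 put(30), leaving queue <30>
2. e1 put(36), leaving queue <30,36>
3. e3 take() → 30, leaving queue <36>
4. e4 put(92), leaving queue <36,92>
5. e5 take() → 36, leaving queue <92>
6. e6 put(98), leaving queue <92,98>
7. e7 take() → 92, leaving queue <98>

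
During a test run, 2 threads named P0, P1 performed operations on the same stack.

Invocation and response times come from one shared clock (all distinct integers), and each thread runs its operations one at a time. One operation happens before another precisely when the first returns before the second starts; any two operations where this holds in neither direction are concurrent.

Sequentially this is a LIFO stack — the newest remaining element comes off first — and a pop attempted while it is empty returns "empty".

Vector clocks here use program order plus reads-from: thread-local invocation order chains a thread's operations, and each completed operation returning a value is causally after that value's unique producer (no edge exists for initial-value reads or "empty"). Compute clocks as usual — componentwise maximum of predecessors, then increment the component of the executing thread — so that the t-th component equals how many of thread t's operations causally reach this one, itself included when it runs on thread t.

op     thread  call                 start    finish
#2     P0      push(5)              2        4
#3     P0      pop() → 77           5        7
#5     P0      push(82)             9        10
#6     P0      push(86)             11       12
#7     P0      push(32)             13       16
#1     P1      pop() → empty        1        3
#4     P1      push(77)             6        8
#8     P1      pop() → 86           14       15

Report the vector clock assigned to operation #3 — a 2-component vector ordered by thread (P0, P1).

(2, 2)

#1 (invocation 1): nothing precedes it; P1's component alone gives (0, 1)
#2 (invocation 2): nothing precedes it; P0's component alone gives (1, 0)
#4, invoked 6, takes VC(#1)=(0, 1) under max, adds 1 for P1 → (0, 2)
#3, invoked 5, takes VC(#2)=(1, 0), VC(#4)=(0, 2) under max, adds 1 for P0 → (2, 2)
#5, invoked 9, takes VC(#3)=(2, 2) under max, adds 1 for P0 → (3, 2)
#6, invoked 11, takes VC(#5)=(3, 2) under max, adds 1 for P0 → (4, 2)
#8, invoked 14, takes VC(#4)=(0, 2), VC(#6)=(4, 2) under max, adds 1 for P1 → (4, 3)
#7, invoked 13, takes VC(#6)=(4, 2) under max, adds 1 for P0 → (5, 2)
target: VC(#3) = (2, 2)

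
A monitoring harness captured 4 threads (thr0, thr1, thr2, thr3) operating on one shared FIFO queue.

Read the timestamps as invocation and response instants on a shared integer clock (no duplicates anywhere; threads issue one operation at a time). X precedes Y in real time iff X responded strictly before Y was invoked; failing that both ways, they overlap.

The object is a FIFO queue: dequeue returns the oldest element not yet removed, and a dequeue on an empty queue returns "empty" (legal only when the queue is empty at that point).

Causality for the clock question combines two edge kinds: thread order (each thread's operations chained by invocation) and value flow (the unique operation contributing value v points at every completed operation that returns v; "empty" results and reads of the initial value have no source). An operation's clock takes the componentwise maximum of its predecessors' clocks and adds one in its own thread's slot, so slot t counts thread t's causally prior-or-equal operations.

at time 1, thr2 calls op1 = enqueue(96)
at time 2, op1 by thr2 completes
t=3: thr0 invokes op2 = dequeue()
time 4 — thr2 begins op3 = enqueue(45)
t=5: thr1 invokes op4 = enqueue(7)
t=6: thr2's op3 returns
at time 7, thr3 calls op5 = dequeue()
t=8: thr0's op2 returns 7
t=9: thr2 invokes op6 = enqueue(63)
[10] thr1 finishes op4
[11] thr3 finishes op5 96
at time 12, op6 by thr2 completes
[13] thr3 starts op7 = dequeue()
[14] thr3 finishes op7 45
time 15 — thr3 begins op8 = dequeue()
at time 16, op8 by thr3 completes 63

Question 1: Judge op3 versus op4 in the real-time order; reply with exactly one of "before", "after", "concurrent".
Answer: concurrent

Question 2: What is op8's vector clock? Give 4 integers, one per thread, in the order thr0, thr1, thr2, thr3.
Answer: (0, 0, 3, 3)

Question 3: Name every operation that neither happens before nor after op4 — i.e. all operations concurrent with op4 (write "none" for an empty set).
Answer: op2, op3, op5, op6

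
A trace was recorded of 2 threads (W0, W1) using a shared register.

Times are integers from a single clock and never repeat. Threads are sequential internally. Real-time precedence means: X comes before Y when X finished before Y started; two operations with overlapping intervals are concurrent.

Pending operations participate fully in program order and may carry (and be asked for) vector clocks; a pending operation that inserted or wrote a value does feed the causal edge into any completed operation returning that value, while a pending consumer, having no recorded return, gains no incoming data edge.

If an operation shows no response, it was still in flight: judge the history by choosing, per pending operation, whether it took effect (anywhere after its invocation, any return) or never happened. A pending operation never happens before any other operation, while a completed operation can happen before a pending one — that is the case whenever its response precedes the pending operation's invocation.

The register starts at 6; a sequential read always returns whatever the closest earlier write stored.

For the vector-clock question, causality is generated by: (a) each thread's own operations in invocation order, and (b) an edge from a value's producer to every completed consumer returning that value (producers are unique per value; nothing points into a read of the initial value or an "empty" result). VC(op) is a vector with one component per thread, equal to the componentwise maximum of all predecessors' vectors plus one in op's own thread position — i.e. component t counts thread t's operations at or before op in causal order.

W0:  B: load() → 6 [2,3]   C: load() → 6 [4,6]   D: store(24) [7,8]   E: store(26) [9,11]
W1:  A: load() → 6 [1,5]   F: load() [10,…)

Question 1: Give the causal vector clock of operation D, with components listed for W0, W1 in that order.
invoked at 1, A has no predecessors; its own W1 bump gives (0, 1)
invoked at 2, B has no predecessors; its own W0 bump gives (1, 0)
from VC(A)=(0, 1), F (invoked 10) maxes components and bumps W1 → (0, 2)
from VC(B)=(1, 0), C (invoked 4) maxes components and bumps W0 → (2, 0)
from VC(C)=(2, 0), D (invoked 7) maxes components and bumps W0 → (3, 0)
from VC(D)=(3, 0), E (invoked 9) maxes components and bumps W0 → (4, 0)
target: VC(D) = (3, 0)

(3, 0)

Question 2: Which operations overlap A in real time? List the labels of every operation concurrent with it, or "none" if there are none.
A spans [1,5]; an op avoiding the whole window 1..5 is ordered, any other is concurrent
B [2,3]: concurrent
C [4,6]: concurrent
D [7,8]: after
E [9,11]: after
F [10,…): after

B, C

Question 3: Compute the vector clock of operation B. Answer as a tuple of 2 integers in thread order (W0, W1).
no predecessors for A (invoked 1): W1 increments from zero → (0, 1)
no predecessors for B (invoked 2): W0 increments from zero → (1, 0)
F, invoked 10, takes VC(A)=(0, 1) under max, adds 1 for W1 → (0, 2)
C, invoked 4, takes VC(B)=(1, 0) under max, adds 1 for W0 → (2, 0)
D, invoked 7, takes VC(C)=(2, 0) under max, adds 1 for W0 → (3, 0)
E, invoked 9, takes VC(D)=(3, 0) under max, adds 1 for W0 → (4, 0)
target: VC(B) = (1, 0)

(1, 0)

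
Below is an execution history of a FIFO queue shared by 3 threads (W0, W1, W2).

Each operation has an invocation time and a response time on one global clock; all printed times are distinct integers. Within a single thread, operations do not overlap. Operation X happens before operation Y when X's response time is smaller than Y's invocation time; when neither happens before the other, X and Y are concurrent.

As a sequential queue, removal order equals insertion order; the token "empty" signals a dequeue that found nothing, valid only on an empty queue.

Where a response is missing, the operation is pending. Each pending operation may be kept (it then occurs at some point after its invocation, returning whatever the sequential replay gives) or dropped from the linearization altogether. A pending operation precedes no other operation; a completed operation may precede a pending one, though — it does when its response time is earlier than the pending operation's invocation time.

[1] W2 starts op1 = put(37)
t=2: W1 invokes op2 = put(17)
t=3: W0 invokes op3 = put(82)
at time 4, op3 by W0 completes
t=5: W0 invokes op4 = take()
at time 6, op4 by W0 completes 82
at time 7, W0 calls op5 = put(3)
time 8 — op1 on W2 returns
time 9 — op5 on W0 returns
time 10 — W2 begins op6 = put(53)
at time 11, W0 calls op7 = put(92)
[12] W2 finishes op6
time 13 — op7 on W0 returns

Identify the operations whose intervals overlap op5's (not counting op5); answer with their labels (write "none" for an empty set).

op5 spans [7,9]; an op avoiding the whole window 7..9 is ordered, any other is concurrent
op1 [1,8]: concurrent
op2 [2,…): concurrent
op3 [3,4]: before
op4 [5,6]: before
op6 [10,12]: after
op7 [11,13]: after

op1, op2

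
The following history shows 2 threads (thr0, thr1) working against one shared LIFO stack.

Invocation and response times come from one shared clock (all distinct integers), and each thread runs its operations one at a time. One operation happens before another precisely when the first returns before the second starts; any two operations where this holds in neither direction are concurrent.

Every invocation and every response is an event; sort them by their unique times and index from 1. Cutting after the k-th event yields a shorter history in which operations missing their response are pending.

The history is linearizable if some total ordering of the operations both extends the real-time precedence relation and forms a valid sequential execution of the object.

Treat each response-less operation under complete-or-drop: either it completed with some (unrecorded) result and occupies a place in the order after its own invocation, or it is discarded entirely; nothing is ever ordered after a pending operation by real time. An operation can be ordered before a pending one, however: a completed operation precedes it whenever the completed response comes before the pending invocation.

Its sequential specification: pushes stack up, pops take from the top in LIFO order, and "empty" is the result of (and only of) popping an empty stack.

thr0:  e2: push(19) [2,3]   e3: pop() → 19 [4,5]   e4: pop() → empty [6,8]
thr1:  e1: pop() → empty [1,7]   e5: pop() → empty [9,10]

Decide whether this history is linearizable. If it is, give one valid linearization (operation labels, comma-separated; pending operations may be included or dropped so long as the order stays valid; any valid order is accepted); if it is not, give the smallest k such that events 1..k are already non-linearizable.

linearizable — witness: e1, e2, e3, e4, e5

after step 1 (e1 pop() → empty): stack <>
after step 2 (e2 push(19)): stack <19>
after step 3 (e3 pop() → 19): stack <>
after step 4 (e4 pop() → empty): stack <>
after step 5 (e5 pop() → empty): stack <>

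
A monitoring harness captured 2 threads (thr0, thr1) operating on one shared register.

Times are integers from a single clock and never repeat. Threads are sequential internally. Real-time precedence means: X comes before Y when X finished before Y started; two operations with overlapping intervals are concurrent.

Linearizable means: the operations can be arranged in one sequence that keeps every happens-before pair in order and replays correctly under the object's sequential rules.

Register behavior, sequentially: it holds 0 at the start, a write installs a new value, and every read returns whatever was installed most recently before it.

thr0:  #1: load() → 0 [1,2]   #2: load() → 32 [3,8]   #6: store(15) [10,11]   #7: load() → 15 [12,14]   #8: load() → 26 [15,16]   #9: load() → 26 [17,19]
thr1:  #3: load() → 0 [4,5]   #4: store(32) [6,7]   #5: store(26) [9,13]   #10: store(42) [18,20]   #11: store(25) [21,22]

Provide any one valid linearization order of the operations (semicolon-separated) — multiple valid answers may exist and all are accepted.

1. #1 load() → 0, leaving value 0
2. #3 load() → 0, leaving value 0
3. #4 store(32), leaving value 32
4. #2 load() → 32, leaving value 32
5. #6 store(15), leaving value 15
6. #7 load() → 15, leaving value 15
7. #5 store(26), leaving value 26
8. #8 load() → 26, leaving value 26
9. #9 load() → 26, leaving value 26
10. #10 store(42), leaving value 42
11. #11 store(25), leaving value 25

#1; #3; #4; #2; #6; #7; #5; #8; #9; #10; #11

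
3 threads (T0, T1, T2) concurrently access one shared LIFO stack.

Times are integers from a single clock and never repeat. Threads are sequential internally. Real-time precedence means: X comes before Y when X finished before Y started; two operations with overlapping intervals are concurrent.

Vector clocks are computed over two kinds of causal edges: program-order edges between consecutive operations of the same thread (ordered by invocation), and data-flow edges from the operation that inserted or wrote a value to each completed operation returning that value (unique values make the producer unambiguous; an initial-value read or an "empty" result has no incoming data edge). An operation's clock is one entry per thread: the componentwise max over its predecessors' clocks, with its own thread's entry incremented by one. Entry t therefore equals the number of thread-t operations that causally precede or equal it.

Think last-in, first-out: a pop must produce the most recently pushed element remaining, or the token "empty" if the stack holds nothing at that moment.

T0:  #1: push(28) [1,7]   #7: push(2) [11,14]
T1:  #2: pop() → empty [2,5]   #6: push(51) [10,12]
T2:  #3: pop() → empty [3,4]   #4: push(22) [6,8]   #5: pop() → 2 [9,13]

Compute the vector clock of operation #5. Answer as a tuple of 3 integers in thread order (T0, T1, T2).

(2, 0, 3)

no predecessors for #3 (invoked 3): T2 increments from zero → (0, 0, 1)
no predecessors for #2 (invoked 2): T1 increments from zero → (0, 1, 0)
no predecessors for #1 (invoked 1): T0 increments from zero → (1, 0, 0)
invoked at 6, #4 merges VC(#3)=(0, 0, 1) and bumps T2's slot → (0, 0, 2)
invoked at 10, #6 merges VC(#2)=(0, 1, 0) and bumps T1's slot → (0, 2, 0)
invoked at 11, #7 merges VC(#1)=(1, 0, 0) and bumps T0's slot → (2, 0, 0)
invoked at 9, #5 merges VC(#4)=(0, 0, 2), VC(#7)=(2, 0, 0) and bumps T2's slot → (2, 0, 3)
target: VC(#5) = (2, 0, 3)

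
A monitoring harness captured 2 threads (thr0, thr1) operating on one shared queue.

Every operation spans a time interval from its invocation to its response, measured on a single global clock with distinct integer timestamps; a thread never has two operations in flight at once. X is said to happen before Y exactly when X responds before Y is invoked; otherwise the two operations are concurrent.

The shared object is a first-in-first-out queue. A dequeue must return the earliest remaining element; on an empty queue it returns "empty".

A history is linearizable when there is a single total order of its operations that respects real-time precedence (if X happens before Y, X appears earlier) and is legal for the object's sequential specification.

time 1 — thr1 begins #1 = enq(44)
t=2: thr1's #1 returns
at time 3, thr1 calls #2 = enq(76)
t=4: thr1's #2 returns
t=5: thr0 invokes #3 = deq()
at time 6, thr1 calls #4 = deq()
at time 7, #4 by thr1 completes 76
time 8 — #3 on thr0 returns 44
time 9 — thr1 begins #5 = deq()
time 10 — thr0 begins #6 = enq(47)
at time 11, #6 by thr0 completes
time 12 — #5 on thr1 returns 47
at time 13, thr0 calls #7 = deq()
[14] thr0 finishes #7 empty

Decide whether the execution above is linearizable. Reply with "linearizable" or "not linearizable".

linearizable

a witness: #1, #2, #3, #4, #6, #5, #7
1. #1 enq(44), leaving queue <44>
2. #2 enq(76), leaving queue <44,76>
3. #3 deq() → 44, leaving queue <76>
4. #4 deq() → 76, leaving queue <>
5. #6 enq(47), leaving queue <47>
6. #5 deq() → 47, leaving queue <>
7. #7 deq() → empty, leaving queue <>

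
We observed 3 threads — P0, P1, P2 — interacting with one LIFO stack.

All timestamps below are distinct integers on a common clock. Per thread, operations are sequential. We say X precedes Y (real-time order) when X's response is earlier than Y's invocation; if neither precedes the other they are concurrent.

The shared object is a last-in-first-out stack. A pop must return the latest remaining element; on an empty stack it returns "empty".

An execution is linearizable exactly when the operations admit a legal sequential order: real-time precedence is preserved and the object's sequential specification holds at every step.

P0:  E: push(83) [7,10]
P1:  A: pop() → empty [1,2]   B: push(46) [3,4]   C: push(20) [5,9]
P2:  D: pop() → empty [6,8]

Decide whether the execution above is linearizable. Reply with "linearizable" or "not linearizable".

not linearizable

prefix check: 1..7 passes, 1..8 fails once D's time-8 response joins
exactly one order of the 3 completed ops respects real time; the LIFO stack replay fails
no escape via the 2 pending operations (C, E): every completion choice fails
sample order A, B, D (pending dropped) stalls at step 3 — D pop() → empty has no legal effect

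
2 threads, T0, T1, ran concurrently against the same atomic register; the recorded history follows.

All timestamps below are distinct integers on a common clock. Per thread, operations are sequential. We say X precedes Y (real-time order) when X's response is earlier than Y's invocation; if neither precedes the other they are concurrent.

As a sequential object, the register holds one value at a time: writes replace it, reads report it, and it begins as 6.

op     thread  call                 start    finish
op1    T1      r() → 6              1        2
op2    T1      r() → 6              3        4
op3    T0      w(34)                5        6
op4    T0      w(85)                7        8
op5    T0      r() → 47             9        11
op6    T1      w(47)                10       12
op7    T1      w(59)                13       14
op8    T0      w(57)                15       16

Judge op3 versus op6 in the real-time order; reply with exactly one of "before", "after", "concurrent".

before

op3 spans [5,6], op6 spans [10,12]
resp(op3)=6 < inv(op6)=10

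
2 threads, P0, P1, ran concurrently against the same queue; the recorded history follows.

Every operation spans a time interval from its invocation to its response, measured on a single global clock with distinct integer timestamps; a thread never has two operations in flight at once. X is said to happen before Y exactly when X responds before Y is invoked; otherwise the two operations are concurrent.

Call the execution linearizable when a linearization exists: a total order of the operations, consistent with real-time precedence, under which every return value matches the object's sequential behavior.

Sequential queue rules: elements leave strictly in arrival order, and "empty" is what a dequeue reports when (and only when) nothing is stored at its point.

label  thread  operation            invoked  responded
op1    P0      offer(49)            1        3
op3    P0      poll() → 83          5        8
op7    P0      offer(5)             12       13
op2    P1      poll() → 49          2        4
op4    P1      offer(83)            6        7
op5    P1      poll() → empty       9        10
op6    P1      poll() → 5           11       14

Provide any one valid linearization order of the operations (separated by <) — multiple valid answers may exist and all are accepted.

op1 < op2 < op4 < op3 < op5 < op7 < op6

after step 1 (op1 offer(49)): queue <49>
after step 2 (op2 poll() → 49): queue <>
after step 3 (op4 offer(83)): queue <83>
after step 4 (op3 poll() → 83): queue <>
after step 5 (op5 poll() → empty): queue <>
after step 6 (op7 offer(5)): queue <5>
after step 7 (op6 poll() → 5): queue <>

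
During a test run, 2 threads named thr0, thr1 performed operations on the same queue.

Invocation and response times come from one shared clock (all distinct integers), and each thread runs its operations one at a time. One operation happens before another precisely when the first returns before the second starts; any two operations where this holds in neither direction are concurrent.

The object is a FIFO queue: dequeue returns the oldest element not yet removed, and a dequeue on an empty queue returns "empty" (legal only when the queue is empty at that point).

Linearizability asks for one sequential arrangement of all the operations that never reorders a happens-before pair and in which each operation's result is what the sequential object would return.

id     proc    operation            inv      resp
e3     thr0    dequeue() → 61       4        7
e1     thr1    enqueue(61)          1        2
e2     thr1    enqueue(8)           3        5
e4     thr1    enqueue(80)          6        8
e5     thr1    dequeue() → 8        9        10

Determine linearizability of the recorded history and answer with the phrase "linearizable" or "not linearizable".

linearizable

witness order: e1, e2, e3, e4, e5
step 1: e1 enqueue(61) — queue <61>
step 2: e2 enqueue(8) — queue <61,8>
step 3: e3 dequeue() → 61 — queue <8>
step 4: e4 enqueue(80) — queue <8,80>
step 5: e5 dequeue() → 8 — queue <80>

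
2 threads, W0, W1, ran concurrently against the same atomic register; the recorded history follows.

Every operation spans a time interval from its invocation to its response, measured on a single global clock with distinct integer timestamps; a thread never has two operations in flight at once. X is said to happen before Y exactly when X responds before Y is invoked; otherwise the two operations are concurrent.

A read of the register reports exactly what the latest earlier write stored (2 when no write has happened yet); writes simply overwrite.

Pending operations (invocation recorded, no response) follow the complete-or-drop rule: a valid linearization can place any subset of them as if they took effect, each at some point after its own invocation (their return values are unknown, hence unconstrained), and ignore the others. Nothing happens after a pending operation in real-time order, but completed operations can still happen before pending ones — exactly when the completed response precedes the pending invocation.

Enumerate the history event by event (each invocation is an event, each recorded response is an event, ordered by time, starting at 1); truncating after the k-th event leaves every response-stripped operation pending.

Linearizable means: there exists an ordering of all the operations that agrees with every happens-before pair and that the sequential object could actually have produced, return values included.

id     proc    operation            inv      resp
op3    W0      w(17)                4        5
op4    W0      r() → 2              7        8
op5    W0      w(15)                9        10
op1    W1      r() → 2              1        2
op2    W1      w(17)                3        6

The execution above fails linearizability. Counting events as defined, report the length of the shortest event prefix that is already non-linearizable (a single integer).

events 1..7 are linearizable; a witness order is op1, op2, op3:
step 1: op1 r() → 2 — value 2
step 2: op2 w(17) — value 17
step 3: op3 w(17) — value 17
include event 8 — op4 responding at 8 — and every candidate order breaks
take op1, op2, op3, op4: step 4 already fails, because op4 r() → 2 cannot occur there
take op1, op3, op2, op4: step 4 already fails, because op4 r() → 2 cannot occur there

8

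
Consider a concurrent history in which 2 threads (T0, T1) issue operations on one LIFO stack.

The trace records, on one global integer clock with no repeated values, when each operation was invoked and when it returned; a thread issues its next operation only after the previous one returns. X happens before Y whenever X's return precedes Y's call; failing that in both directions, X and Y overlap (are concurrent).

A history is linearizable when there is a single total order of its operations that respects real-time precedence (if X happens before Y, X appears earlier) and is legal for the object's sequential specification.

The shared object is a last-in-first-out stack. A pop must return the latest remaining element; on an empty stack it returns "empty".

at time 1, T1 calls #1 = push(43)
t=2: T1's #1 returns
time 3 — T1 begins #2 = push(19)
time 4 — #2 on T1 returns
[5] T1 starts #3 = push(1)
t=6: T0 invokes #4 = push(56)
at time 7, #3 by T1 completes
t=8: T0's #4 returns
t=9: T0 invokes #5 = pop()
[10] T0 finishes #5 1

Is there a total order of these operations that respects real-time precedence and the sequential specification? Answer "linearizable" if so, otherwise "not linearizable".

one valid linearization: #1, #2, #4, #3, #5
after step 1 (#1 push(43)): stack <43>
after step 2 (#2 push(19)): stack <43,19>
after step 3 (#4 push(56)): stack <43,19,56>
after step 4 (#3 push(1)): stack <43,19,56,1>
after step 5 (#5 pop() → 1): stack <43,19,56>

linearizable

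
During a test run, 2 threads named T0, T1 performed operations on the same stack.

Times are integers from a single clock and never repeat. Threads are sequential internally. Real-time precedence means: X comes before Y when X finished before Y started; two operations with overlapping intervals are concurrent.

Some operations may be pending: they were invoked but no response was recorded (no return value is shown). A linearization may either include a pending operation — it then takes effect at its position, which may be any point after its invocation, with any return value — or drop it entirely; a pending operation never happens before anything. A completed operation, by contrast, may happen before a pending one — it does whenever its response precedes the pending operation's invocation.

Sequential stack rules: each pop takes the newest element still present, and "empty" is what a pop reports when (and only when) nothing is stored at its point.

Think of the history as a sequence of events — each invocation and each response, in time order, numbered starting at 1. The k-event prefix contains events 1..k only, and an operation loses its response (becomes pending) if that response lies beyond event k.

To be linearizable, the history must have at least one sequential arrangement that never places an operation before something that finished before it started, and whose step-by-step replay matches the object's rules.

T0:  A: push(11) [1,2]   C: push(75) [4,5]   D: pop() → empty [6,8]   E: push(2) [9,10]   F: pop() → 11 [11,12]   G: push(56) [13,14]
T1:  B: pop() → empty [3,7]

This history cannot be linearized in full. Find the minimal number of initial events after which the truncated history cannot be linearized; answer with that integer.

7

events 1..6 are linearizable, e.g. via A, B, C:
1. A push(11), leaving stack <11>
2. B pop() (pending, included), leaving stack <>
3. C push(75), leaving stack <75>
include event 7 — B responding at 7 — and every candidate order breaks
every completion of the 1 pending operation (D) was checked; none linearizes
sample order A, B, C (pending dropped) stalls at step 2 — B pop() → empty has no legal effect
sample order A, C, B (pending dropped) stalls at step 3 — B pop() → empty has no legal effect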